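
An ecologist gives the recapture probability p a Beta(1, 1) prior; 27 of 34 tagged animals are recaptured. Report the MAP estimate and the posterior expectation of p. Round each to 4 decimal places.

Posterior: Beta(1+27, 1+7) = Beta(28, 8).
Mode = (28−1)/(28+8−2) = 27/34 = 0.7941.
With a flat prior the MAP equals the MLE, 27/34.
Mean = 28/(28+8) = 28/36 = 0.7778.

MAP estimate = 0.7941, posterior expectation = 0.7778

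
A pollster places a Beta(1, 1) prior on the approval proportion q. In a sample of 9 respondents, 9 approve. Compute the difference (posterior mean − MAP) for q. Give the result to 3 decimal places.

-0.091

Posterior: Beta(1+9, 1+0) = Beta(10, 1).
Since β = 1 ≤ 1 and α > 1, the Beta density is monotone increasing on [0,1]; the mode is at 1.
Mean = 10/(10+1) = 0.909.
Difference = 0.909 − 1.000 = -0.091.
The posterior is left-skewed, so the mode exceeds the mean.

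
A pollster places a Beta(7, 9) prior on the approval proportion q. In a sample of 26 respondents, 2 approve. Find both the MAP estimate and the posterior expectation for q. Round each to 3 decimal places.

MAP = 0.200; posterior mean = 0.214

Posterior: Beta(7+2, 9+24) = Beta(9, 33).
Mode = (9−1)/(9+33−2) = 8/40 = 0.200.
Mean = 9/(9+33) = 9/42 = 0.214.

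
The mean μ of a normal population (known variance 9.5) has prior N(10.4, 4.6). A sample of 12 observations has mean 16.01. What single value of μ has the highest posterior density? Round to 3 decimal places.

Posterior for μ is Normal. Precision-weighted mean: (1/4.6·10.4 + 12/9.5·16.01) / (1/4.6 + 12/9.5) = 15.186.
A Normal posterior is symmetric, so mode = mean.
This is the posterior mode — the MAP estimate.

15.186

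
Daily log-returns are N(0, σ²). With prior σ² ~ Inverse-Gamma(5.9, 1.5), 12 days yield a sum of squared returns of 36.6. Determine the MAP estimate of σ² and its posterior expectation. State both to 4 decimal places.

MAP = 1.5349; posterior mean = 1.8165

Posterior: Inverse-Gamma(shape = 5.9+12/2 = 11.9, scale = 1.5+36.6/2 = 19.8).
Mode = β/(α+1) = 19.8/12.9 = 1.5349.
Mean = β/(α−1) = 19.8/10.9 = 1.8165.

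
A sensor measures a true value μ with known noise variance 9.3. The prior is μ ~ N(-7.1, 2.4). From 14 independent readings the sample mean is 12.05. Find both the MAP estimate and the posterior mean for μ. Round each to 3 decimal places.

Posterior for μ is Normal. Precision-weighted mean: (1/2.4·-7.1 + 14/9.3·12.05) / (1/2.4 + 14/9.3) = 7.899.
A Normal posterior is symmetric, so mode = mean.

MAP = 7.899; posterior mean = 7.899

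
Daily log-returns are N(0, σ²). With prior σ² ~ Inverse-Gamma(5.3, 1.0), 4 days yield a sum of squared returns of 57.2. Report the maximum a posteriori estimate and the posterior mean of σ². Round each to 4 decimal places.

MAP = 3.5663; posterior mean = 4.6984

Posterior: Inverse-Gamma(shape = 5.3+4/2 = 7.3, scale = 1.0+57.2/2 = 29.6).
Mode = β/(α+1) = 29.6/8.3 = 3.5663.
Mean = β/(α−1) = 29.6/6.3 = 4.6984.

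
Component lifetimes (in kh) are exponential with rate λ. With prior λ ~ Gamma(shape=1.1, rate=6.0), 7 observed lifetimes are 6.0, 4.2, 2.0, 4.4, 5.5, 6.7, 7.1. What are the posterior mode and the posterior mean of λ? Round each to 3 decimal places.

MAP: 0.169. Posterior mean: 0.193.

Σ times = 35.9. Posterior: Gamma(shape = 1.1+7 = 8.1, rate = 6.0+35.9 = 41.9).
Mode = (α−1)/β = 7.1/41.9 = 0.169.
Mean = α/β = 8.1/41.9 = 0.193.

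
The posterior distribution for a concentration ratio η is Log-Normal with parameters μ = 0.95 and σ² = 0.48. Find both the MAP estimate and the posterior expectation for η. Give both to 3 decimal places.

MAP = 1.600, posterior mean = 3.287

Mode = exp(μ − σ²) = exp(0.47) = 1.600.
Mean = exp(μ + σ²/2) = exp(1.190) = 3.287.
Mean > mode: the posterior has a right tail.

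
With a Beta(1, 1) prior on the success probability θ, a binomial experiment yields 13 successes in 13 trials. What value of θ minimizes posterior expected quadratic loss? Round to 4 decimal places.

Posterior: Beta(1+13, 1+0) = Beta(14, 1).
Since β = 1 ≤ 1 and α > 1, the Beta density is monotone increasing on [0,1]; the mode is at 1.
Mean = 14/(14+1) = 0.9333.
Quadratic loss ⇒ the optimal estimator is the posterior mean.

0.9333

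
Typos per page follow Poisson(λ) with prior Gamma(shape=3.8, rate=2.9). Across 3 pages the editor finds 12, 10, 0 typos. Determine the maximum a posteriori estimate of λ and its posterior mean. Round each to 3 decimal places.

λ_MAP = 4.203, E[λ|data] = 4.373

Σ counts = 22. Posterior: Gamma(shape = 3.8+22 = 25.8, rate = 2.9+3 = 5.9).
Mode = (α−1)/β = 24.8/5.9 = 4.203.
Mean = α/β = 25.8/5.9 = 4.373.
The posterior is right-skewed, so the mean exceeds the mode.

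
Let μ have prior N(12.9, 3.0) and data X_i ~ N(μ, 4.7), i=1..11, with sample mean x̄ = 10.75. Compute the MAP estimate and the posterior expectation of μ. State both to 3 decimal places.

MAP: 11.018. Posterior mean: 11.018.

Posterior for μ is Normal. Precision-weighted mean: (1/3.0·12.9 + 11/4.7·10.75) / (1/3.0 + 11/4.7) = 11.018.
A Normal posterior is symmetric, so mode = mean.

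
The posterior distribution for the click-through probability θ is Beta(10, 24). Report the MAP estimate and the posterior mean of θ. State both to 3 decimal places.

Mode = (10−1)/(10+24−2) = 9/32 = 0.281.
Mean = 10/(10+24) = 10/34 = 0.294.

MAP estimate = 0.281, posterior mean = 0.294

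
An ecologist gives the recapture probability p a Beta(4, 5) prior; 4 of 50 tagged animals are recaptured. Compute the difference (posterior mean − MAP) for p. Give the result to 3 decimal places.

0.013

Posterior: Beta(4+4, 5+46) = Beta(8, 51).
Mode = (8−1)/(8+51−2) = 7/57 = 0.123.
Mean = 8/(8+51) = 8/59 = 0.136.
Difference = 0.136 − 0.123 = 0.013.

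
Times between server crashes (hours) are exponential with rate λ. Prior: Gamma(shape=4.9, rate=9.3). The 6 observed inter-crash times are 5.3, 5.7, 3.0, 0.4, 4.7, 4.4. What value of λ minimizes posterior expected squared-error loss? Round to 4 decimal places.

0.3323

Σ times = 23.5. Posterior: Gamma(shape = 4.9+6 = 10.9, rate = 9.3+23.5 = 32.8).
Mode = (α−1)/β = 9.9/32.8 = 0.3018.
Mean = α/β = 10.9/32.8 = 0.3323.
Squared-error loss ⇒ the optimal estimator is the posterior mean.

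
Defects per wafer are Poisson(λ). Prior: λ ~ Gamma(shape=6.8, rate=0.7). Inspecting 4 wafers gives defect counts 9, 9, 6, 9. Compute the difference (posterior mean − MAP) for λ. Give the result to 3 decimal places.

0.213

Σ counts = 33. Posterior: Gamma(shape = 6.8+33 = 39.8, rate = 0.7+4 = 4.7).
Mode = (α−1)/β = 38.8/4.7 = 8.255.
Mean = α/β = 39.8/4.7 = 8.468.
Difference = 8.468 − 8.255 = 0.213.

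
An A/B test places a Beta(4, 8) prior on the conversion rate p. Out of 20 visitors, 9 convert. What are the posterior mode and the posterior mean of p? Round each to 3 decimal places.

Posterior: Beta(4+9, 8+11) = Beta(13, 19).
Mode = (13−1)/(13+19−2) = 12/30 = 0.400.
Mean = 13/(13+19) = 13/32 = 0.406.
Right-skewed posterior ⇒ mode < mean.

posterior mode = 0.400, posterior mean = 0.406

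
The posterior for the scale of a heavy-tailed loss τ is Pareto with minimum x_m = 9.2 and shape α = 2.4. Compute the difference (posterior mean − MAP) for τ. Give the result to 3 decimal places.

6.571

The Pareto density is strictly decreasing on [x_m, ∞), so the mode is x_m = 9.200.
Mean = α·x_m/(α−1) = 2.4·9.2/1.4 = 15.771.
Difference = 15.771 − 9.200 = 6.571.
The posterior is right-skewed, so the mean exceeds the mode.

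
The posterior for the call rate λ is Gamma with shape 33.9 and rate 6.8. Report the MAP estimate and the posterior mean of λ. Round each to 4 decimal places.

Mode = (α−1)/β = 32.9/6.8 = 4.8382.
Mean = α/β = 33.9/6.8 = 4.9853.
Right-skewed posterior ⇒ mode < mean.

MAP estimate = 4.8382, posterior mean = 4.9853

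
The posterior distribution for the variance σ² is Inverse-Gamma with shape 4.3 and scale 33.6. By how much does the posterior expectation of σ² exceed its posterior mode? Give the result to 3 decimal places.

3.842

Mode = β/(α+1) = 33.6/5.3 = 6.340.
Mean = β/(α−1) = 33.6/3.3 = 10.182.
Difference = 10.182 − 6.340 = 3.842.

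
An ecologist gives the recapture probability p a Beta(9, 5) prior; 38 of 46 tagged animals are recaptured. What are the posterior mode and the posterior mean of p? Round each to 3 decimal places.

Posterior: Beta(9+38, 5+8) = Beta(47, 13).
Mode = (47−1)/(47+13−2) = 46/58 = 0.793.
Mean = 47/(47+13) = 47/60 = 0.783.
Mode > mean: the posterior has a left tail.

posterior mode = 0.793, posterior mean = 0.783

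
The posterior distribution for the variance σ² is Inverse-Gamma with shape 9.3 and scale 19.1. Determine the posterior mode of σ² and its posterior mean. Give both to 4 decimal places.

posterior mode = 1.8544, posterior mean = 2.3012

Mode = β/(α+1) = 19.1/10.3 = 1.8544.
Mean = β/(α−1) = 19.1/8.3 = 2.3012.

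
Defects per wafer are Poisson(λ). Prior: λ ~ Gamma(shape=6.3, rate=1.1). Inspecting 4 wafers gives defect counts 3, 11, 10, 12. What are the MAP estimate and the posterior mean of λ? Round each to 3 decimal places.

MAP: 8.098. Posterior mean: 8.294.

Σ counts = 36. Posterior: Gamma(shape = 6.3+36 = 42.3, rate = 1.1+4 = 5.1).
Mode = (α−1)/β = 41.3/5.1 = 8.098.
Mean = α/β = 42.3/5.1 = 8.294.
Mean > mode: the posterior has a right tail.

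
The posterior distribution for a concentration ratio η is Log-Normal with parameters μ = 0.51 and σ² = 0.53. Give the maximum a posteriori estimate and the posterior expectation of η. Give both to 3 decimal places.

η_MAP = 0.980, E[η|data] = 2.171

Mode = exp(μ − σ²) = exp(-0.02) = 0.980.
Mean = exp(μ + σ²/2) = exp(0.775) = 2.171.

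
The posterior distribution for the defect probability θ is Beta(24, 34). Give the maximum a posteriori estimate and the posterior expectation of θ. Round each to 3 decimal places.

Mode = (24−1)/(24+34−2) = 23/56 = 0.411.
Mean = 24/(24+34) = 24/58 = 0.414.

θ_MAP = 0.411, E[θ|data] = 0.414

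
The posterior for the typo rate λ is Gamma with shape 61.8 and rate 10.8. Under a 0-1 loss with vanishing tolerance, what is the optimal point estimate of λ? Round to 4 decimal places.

5.6296

Mode = (α−1)/β = 60.8/10.8 = 5.6296.
Mean = α/β = 61.8/10.8 = 5.7222.
This is the posterior mode — the MAP estimate.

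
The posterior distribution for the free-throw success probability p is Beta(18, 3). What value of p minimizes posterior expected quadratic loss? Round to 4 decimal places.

0.8571

Mode = (18−1)/(18+3−2) = 17/19 = 0.8947.
Mean = 18/(18+3) = 18/21 = 0.8571.
Quadratic loss ⇒ the optimal estimator is the posterior mean.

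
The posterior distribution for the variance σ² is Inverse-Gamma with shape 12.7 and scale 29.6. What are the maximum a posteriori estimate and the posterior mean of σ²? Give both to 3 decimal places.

MAP = 2.161; posterior mean = 2.530

Mode = β/(α+1) = 29.6/13.7 = 2.161.
Mean = β/(α−1) = 29.6/11.7 = 2.530.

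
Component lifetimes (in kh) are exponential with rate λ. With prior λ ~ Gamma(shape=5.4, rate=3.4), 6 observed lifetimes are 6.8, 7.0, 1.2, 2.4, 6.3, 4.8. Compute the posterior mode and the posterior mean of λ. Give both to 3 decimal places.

Σ times = 28.5. Posterior: Gamma(shape = 5.4+6 = 11.4, rate = 3.4+28.5 = 31.9).
Mode = (α−1)/β = 10.4/31.9 = 0.326.
Mean = α/β = 11.4/31.9 = 0.357.

MAP = 0.326; posterior mean = 0.357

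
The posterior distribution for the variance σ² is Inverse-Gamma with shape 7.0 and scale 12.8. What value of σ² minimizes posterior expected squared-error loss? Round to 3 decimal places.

Mode = β/(α+1) = 12.8/8.0 = 1.600.
Mean = β/(α−1) = 12.8/6.0 = 2.133.
Squared-error loss ⇒ the optimal estimator is the posterior mean.

2.133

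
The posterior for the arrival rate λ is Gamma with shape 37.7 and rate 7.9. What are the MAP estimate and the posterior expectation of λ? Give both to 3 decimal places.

MAP = 4.646, posterior mean = 4.772

Mode = (α−1)/β = 36.7/7.9 = 4.646.
Mean = α/β = 37.7/7.9 = 4.772.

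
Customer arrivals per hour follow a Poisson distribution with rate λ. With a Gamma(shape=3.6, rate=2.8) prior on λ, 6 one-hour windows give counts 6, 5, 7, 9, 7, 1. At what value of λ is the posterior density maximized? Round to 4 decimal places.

Σ counts = 35. Posterior: Gamma(shape = 3.6+35 = 38.6, rate = 2.8+6 = 8.8).
Mode = (α−1)/β = 37.6/8.8 = 4.2727.
Mean = α/β = 38.6/8.8 = 4.3864.
This is the posterior mode — the MAP estimate.

4.2727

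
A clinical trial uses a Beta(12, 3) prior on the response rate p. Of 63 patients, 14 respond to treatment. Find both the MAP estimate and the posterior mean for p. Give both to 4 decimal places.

MAP: 0.3289. Posterior mean: 0.3333.

Posterior: Beta(12+14, 3+49) = Beta(26, 52).
Mode = (26−1)/(26+52−2) = 25/76 = 0.3289.
Mean = 26/(26+52) = 26/78 = 0.3333.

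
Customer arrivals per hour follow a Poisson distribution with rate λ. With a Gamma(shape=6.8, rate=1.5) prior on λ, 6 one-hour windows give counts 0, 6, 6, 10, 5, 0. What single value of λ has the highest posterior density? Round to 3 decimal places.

4.373

Σ counts = 27. Posterior: Gamma(shape = 6.8+27 = 33.8, rate = 1.5+6 = 7.5).
Mode = (α−1)/β = 32.8/7.5 = 4.373.
Mean = α/β = 33.8/7.5 = 4.507.
This is the posterior mode — the MAP estimate.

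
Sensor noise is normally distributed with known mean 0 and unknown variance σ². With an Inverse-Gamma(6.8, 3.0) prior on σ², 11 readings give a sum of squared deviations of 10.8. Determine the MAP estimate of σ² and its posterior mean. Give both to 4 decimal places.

Posterior: Inverse-Gamma(shape = 6.8+11/2 = 12.3, scale = 3.0+10.8/2 = 8.4).
Mode = β/(α+1) = 8.4/13.3 = 0.6316.
Mean = β/(α−1) = 8.4/11.3 = 0.7434.

MAP = 0.6316; posterior mean = 0.7434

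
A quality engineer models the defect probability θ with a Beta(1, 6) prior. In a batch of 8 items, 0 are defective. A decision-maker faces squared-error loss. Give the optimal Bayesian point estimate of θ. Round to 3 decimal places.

Posterior: Beta(1+0, 6+8) = Beta(1, 14).
Since α = 1 ≤ 1 and β > 1, the Beta density is monotone decreasing on [0,1]; the mode is at 0.
Mean = 1/(1+14) = 0.067.
Squared-error loss ⇒ the optimal estimator is the posterior mean.

0.067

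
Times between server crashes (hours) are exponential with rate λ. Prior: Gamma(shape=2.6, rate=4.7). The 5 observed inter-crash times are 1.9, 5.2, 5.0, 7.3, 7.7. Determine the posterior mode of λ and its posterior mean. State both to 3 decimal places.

Σ times = 27.1. Posterior: Gamma(shape = 2.6+5 = 7.6, rate = 4.7+27.1 = 31.8).
Mode = (α−1)/β = 6.6/31.8 = 0.208.
Mean = α/β = 7.6/31.8 = 0.239.

λ_MAP = 0.208, E[λ|data] = 0.239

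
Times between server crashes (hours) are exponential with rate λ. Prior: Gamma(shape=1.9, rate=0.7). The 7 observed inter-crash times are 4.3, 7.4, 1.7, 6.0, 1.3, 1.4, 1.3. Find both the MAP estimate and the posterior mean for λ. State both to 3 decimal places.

MAP estimate = 0.328, posterior mean = 0.369

Σ times = 23.4. Posterior: Gamma(shape = 1.9+7 = 8.9, rate = 0.7+23.4 = 24.1).
Mode = (α−1)/β = 7.9/24.1 = 0.328.
Mean = α/β = 8.9/24.1 = 0.369.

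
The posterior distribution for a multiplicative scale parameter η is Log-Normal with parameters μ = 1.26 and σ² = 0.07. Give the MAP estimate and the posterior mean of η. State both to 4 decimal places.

MAP estimate = 3.2871, posterior mean = 3.6510

Mode = exp(μ − σ²) = exp(1.19) = 3.2871.
Mean = exp(μ + σ²/2) = exp(1.295) = 3.6510.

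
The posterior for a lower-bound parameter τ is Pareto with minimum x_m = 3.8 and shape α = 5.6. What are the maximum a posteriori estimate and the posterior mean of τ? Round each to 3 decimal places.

The Pareto density is strictly decreasing on [x_m, ∞), so the mode is x_m = 3.800.
Mean = α·x_m/(α−1) = 5.6·3.8/4.6 = 4.626.

τ_MAP = 3.800, E[τ|data] = 4.626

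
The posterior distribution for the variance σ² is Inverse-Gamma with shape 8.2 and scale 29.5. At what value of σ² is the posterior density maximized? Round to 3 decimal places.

3.207

Mode = β/(α+1) = 29.5/9.2 = 3.207.
Mean = β/(α−1) = 29.5/7.2 = 4.097.
This is the posterior mode — the MAP estimate.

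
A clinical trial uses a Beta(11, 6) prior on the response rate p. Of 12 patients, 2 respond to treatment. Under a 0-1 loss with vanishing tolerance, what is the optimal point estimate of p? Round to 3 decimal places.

Posterior: Beta(11+2, 6+10) = Beta(13, 16).
Mode = (13−1)/(13+16−2) = 12/27 = 0.444.
Mean = 13/(13+16) = 13/29 = 0.448.
This is the posterior mode — the MAP estimate.

0.444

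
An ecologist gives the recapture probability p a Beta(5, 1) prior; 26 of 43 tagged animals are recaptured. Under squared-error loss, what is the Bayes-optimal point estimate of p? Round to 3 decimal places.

Posterior: Beta(5+26, 1+17) = Beta(31, 18).
Mode = (31−1)/(31+18−2) = 30/47 = 0.638.
Mean = 31/(31+18) = 31/49 = 0.633.
Squared-error loss ⇒ the optimal estimator is the posterior mean.

0.633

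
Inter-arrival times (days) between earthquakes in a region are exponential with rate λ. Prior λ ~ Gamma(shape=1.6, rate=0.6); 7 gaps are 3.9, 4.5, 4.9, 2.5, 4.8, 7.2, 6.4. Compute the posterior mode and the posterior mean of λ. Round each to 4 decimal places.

MAP = 0.2184, posterior mean = 0.2471

Σ times = 34.2. Posterior: Gamma(shape = 1.6+7 = 8.6, rate = 0.6+34.2 = 34.8).
Mode = (α−1)/β = 7.6/34.8 = 0.2184.
Mean = α/β = 8.6/34.8 = 0.2471.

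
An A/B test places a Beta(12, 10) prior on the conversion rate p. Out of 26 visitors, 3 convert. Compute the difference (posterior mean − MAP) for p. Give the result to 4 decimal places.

Posterior: Beta(12+3, 10+23) = Beta(15, 33).
Mode = (15−1)/(15+33−2) = 14/46 = 0.3043.
Mean = 15/(15+33) = 15/48 = 0.3125.
Difference = 0.3125 − 0.3043 = 0.0082.

0.0082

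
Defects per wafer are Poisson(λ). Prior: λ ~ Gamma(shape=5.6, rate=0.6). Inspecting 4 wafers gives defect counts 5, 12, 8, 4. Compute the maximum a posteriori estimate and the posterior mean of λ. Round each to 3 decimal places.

Σ counts = 29. Posterior: Gamma(shape = 5.6+29 = 34.6, rate = 0.6+4 = 4.6).
Mode = (α−1)/β = 33.6/4.6 = 7.304.
Mean = α/β = 34.6/4.6 = 7.522.

MAP: 7.304. Posterior mean: 7.522.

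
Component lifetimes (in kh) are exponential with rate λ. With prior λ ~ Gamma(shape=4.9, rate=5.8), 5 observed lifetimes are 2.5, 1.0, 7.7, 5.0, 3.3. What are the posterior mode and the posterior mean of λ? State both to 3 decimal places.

MAP: 0.352. Posterior mean: 0.391.

Σ times = 19.5. Posterior: Gamma(shape = 4.9+5 = 9.9, rate = 5.8+19.5 = 25.3).
Mode = (α−1)/β = 8.9/25.3 = 0.352.
Mean = α/β = 9.9/25.3 = 0.391.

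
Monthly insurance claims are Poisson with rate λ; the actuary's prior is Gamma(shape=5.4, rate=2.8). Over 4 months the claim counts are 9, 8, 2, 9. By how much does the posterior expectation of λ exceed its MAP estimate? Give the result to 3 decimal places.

0.147

Σ counts = 28. Posterior: Gamma(shape = 5.4+28 = 33.4, rate = 2.8+4 = 6.8).
Mode = (α−1)/β = 32.4/6.8 = 4.765.
Mean = α/β = 33.4/6.8 = 4.912.
Difference = 4.912 − 4.765 = 0.147.
The posterior is right-skewed, so the mean exceeds the mode.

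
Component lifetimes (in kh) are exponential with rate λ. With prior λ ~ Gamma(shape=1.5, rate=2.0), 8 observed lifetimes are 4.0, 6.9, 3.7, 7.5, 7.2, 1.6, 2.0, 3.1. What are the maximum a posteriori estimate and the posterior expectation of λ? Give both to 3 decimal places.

MAP: 0.224. Posterior mean: 0.250.

Σ times = 36.0. Posterior: Gamma(shape = 1.5+8 = 9.5, rate = 2.0+36.0 = 38.0).
Mode = (α−1)/β = 8.5/38.0 = 0.224.
Mean = α/β = 9.5/38.0 = 0.250.
The posterior is right-skewed, so the mean exceeds the mode.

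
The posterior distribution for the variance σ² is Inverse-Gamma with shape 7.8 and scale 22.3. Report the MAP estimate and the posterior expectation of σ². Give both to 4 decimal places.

MAP: 2.5341. Posterior mean: 3.2794.

Mode = β/(α+1) = 22.3/8.8 = 2.5341.
Mean = β/(α−1) = 22.3/6.8 = 3.2794.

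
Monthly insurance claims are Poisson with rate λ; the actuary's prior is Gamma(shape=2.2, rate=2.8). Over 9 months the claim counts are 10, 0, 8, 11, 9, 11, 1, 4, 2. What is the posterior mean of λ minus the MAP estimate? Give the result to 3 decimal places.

Σ counts = 56. Posterior: Gamma(shape = 2.2+56 = 58.2, rate = 2.8+9 = 11.8).
Mode = (α−1)/β = 57.2/11.8 = 4.847.
Mean = α/β = 58.2/11.8 = 4.932.
Difference = 4.932 − 4.847 = 0.085.

0.085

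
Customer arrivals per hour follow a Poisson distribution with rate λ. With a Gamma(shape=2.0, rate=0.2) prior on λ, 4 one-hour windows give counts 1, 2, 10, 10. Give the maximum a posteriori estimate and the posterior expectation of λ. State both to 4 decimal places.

MAP = 5.7143; posterior mean = 5.9524

Σ counts = 23. Posterior: Gamma(shape = 2.0+23 = 25.0, rate = 0.2+4 = 4.2).
Mode = (α−1)/β = 24.0/4.2 = 5.7143.
Mean = α/β = 25.0/4.2 = 5.9524.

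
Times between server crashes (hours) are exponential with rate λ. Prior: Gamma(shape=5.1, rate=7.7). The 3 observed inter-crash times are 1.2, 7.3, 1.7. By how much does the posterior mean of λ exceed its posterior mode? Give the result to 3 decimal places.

Σ times = 10.2. Posterior: Gamma(shape = 5.1+3 = 8.1, rate = 7.7+10.2 = 17.9).
Mode = (α−1)/β = 7.1/17.9 = 0.397.
Mean = α/β = 8.1/17.9 = 0.453.
Difference = 0.453 − 0.397 = 0.056.
Right-skewed posterior ⇒ mode < mean.

0.056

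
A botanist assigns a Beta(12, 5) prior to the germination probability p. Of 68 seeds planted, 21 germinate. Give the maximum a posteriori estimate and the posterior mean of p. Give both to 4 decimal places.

maximum a posteriori estimate = 0.3855, posterior mean = 0.3882

Posterior: Beta(12+21, 5+47) = Beta(33, 52).
Mode = (33−1)/(33+52−2) = 32/83 = 0.3855.
Mean = 33/(33+52) = 33/85 = 0.3882.
Mean > mode: the posterior has a right tail.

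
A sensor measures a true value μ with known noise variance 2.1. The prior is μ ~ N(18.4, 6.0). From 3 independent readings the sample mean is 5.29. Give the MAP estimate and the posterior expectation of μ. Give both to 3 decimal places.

Posterior for μ is Normal. Precision-weighted mean: (1/6.0·18.4 + 3/2.1·5.29) / (1/6.0 + 3/2.1) = 6.660.
A Normal posterior is symmetric, so mode = mean.

MAP = 6.660; posterior mean = 6.660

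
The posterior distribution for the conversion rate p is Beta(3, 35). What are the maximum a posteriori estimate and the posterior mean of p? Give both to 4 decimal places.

maximum a posteriori estimate = 0.0556, posterior mean = 0.0789

Mode = (3−1)/(3+35−2) = 2/36 = 0.0556.
Mean = 3/(3+35) = 3/38 = 0.0789.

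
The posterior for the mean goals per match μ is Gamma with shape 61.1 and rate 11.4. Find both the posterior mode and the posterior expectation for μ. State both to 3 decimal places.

MAP = 5.272; posterior mean = 5.360

Mode = (α−1)/β = 60.1/11.4 = 5.272.
Mean = α/β = 61.1/11.4 = 5.360.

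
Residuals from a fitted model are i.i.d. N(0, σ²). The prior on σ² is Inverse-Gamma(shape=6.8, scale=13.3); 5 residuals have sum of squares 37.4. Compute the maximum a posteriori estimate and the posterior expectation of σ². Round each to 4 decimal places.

MAP: 3.1068. Posterior mean: 3.8554.

Posterior: Inverse-Gamma(shape = 6.8+5/2 = 9.3, scale = 13.3+37.4/2 = 32.0).
Mode = β/(α+1) = 32.0/10.3 = 3.1068.
Mean = β/(α−1) = 32.0/8.3 = 3.8554.
The mean is pulled above the mode by the posterior's right skew.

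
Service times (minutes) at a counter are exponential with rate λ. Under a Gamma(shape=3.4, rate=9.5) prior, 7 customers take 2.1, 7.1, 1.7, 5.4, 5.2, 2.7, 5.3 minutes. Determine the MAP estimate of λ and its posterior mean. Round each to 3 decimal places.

Σ times = 29.5. Posterior: Gamma(shape = 3.4+7 = 10.4, rate = 9.5+29.5 = 39.0).
Mode = (α−1)/β = 9.4/39.0 = 0.241.
Mean = α/β = 10.4/39.0 = 0.267.

MAP = 0.241, posterior mean = 0.267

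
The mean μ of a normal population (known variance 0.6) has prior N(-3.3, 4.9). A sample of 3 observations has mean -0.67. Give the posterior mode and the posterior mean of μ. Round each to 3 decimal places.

Posterior for μ is Normal. Precision-weighted mean: (1/4.9·-3.3 + 3/0.6·-0.67) / (1/4.9 + 3/0.6) = -0.773.
A Normal posterior is symmetric, so mode = mean.

MAP = -0.773, posterior mean = -0.773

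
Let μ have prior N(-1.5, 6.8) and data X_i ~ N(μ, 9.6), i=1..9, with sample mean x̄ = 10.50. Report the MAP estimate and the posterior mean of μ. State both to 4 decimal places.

Posterior for μ is Normal. Precision-weighted mean: (1/6.8·-1.5 + 9/9.6·10.50) / (1/6.8 + 9/9.6) = 8.8729.
A Normal posterior is symmetric, so mode = mean.

MAP = 8.8729, posterior mean = 8.8729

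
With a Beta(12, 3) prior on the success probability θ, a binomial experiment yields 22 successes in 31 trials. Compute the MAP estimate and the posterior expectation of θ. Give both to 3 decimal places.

θ_MAP = 0.750, E[θ|data] = 0.739

Posterior: Beta(12+22, 3+9) = Beta(34, 12).
Mode = (34−1)/(34+12−2) = 33/44 = 0.750.
Mean = 34/(34+12) = 34/46 = 0.739.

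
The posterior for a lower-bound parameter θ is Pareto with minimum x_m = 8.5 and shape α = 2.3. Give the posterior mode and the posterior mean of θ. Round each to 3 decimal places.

The Pareto density is strictly decreasing on [x_m, ∞), so the mode is x_m = 8.500.
Mean = α·x_m/(α−1) = 2.3·8.5/1.3 = 15.038.
Mean > mode: the posterior has a right tail.

posterior mode = 8.500, posterior mean = 15.038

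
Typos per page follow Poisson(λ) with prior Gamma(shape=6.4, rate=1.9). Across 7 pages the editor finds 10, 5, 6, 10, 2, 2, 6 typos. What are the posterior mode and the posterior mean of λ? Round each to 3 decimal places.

Σ counts = 41. Posterior: Gamma(shape = 6.4+41 = 47.4, rate = 1.9+7 = 8.9).
Mode = (α−1)/β = 46.4/8.9 = 5.213.
Mean = α/β = 47.4/8.9 = 5.326.

posterior mode = 5.213, posterior mean = 5.326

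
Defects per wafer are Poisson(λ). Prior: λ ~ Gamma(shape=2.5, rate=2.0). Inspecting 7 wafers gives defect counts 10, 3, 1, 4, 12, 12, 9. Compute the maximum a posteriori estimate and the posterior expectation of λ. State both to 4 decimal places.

MAP = 5.8333; posterior mean = 5.9444

Σ counts = 51. Posterior: Gamma(shape = 2.5+51 = 53.5, rate = 2.0+7 = 9.0).
Mode = (α−1)/β = 52.5/9.0 = 5.8333.
Mean = α/β = 53.5/9.0 = 5.9444.
The posterior is right-skewed, so the mean exceeds the mode.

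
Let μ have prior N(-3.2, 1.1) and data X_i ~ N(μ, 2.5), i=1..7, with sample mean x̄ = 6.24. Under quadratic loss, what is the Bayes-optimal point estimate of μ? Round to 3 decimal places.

Posterior for μ is Normal. Precision-weighted mean: (1/1.1·-3.2 + 7/2.5·6.24) / (1/1.1 + 7/2.5) = 3.926.
A Normal posterior is symmetric, so mode = mean.
Quadratic loss ⇒ the optimal estimator is the posterior mean.

3.926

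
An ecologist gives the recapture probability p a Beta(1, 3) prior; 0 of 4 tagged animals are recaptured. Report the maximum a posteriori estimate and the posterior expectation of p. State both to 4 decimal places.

MAP = 0.0000, posterior mean = 0.1250

Posterior: Beta(1+0, 3+4) = Beta(1, 7).
Since α = 1 ≤ 1 and β > 1, the Beta density is monotone decreasing on [0,1]; the mode is at 0.
Mean = 1/(1+7) = 0.1250.
The posterior is right-skewed, so the mean exceeds the mode.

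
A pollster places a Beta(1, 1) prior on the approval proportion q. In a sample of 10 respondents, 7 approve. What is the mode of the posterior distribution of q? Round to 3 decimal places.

Posterior: Beta(1+7, 1+3) = Beta(8, 4).
Mode = (8−1)/(8+4−2) = 7/10 = 0.700.
With a flat prior the MAP equals the MLE, 7/10.
Mean = 8/(8+4) = 8/12 = 0.667.
This is the posterior mode — the MAP estimate.

0.700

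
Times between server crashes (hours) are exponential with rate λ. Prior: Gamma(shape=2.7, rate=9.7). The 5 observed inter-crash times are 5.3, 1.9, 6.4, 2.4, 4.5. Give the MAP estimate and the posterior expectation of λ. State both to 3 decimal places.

MAP: 0.222. Posterior mean: 0.255.

Σ times = 20.5. Posterior: Gamma(shape = 2.7+5 = 7.7, rate = 9.7+20.5 = 30.2).
Mode = (α−1)/β = 6.7/30.2 = 0.222.
Mean = α/β = 7.7/30.2 = 0.255.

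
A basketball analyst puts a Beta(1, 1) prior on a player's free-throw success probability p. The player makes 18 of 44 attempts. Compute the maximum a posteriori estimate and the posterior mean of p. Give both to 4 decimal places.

Posterior: Beta(1+18, 1+26) = Beta(19, 27).
Mode = (19−1)/(19+27−2) = 18/44 = 0.4091.
With a flat prior the MAP equals the MLE, 18/44.
Mean = 19/(19+27) = 19/46 = 0.4130.

p_MAP = 0.4091, E[p|data] = 0.4130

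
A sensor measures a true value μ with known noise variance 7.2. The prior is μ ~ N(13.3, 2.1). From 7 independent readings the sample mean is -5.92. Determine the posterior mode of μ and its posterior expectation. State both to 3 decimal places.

MAP = 0.399, posterior mean = 0.399

Posterior for μ is Normal. Precision-weighted mean: (1/2.1·13.3 + 7/7.2·-5.92) / (1/2.1 + 7/7.2) = 0.399.
A Normal posterior is symmetric, so mode = mean.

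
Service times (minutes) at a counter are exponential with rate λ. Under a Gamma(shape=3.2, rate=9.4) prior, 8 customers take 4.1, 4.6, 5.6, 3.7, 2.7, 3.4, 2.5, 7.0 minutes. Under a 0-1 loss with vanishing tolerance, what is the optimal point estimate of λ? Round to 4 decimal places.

0.2372

Σ times = 33.6. Posterior: Gamma(shape = 3.2+8 = 11.2, rate = 9.4+33.6 = 43.0).
Mode = (α−1)/β = 10.2/43.0 = 0.2372.
Mean = α/β = 11.2/43.0 = 0.2605.
This is the posterior mode — the MAP estimate.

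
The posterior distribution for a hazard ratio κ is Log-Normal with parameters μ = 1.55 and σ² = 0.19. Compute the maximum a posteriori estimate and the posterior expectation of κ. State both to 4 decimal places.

MAP = 3.8962, posterior mean = 5.1810

Mode = exp(μ − σ²) = exp(1.36) = 3.8962.
Mean = exp(μ + σ²/2) = exp(1.645) = 5.1810.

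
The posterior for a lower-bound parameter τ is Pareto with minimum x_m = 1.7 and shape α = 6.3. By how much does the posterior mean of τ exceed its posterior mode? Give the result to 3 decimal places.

0.321

The Pareto density is strictly decreasing on [x_m, ∞), so the mode is x_m = 1.700.
Mean = α·x_m/(α−1) = 6.3·1.7/5.3 = 2.021.
Difference = 2.021 − 1.700 = 0.321.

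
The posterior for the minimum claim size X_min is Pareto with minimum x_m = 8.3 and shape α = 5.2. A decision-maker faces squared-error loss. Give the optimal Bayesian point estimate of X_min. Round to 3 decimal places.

10.276

The Pareto density is strictly decreasing on [x_m, ∞), so the mode is x_m = 8.300.
Mean = α·x_m/(α−1) = 5.2·8.3/4.2 = 10.276.
Squared-error loss ⇒ the optimal estimator is the posterior mean.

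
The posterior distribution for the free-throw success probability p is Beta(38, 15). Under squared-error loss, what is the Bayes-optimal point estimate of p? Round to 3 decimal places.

Mode = (38−1)/(38+15−2) = 37/51 = 0.725.
Mean = 38/(38+15) = 38/53 = 0.717.
Squared-error loss ⇒ the optimal estimator is the posterior mean.

0.717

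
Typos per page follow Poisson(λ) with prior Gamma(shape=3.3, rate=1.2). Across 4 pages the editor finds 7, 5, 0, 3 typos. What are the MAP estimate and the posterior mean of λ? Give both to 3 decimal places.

Σ counts = 15. Posterior: Gamma(shape = 3.3+15 = 18.3, rate = 1.2+4 = 5.2).
Mode = (α−1)/β = 17.3/5.2 = 3.327.
Mean = α/β = 18.3/5.2 = 3.519.
Mean > mode: the posterior has a right tail.

MAP: 3.327. Posterior mean: 3.519.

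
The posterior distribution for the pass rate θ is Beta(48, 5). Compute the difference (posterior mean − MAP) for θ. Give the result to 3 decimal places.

Mode = (48−1)/(48+5−2) = 47/51 = 0.922.
Mean = 48/(48+5) = 48/53 = 0.906.
Difference = 0.906 − 0.922 = -0.016.

-0.016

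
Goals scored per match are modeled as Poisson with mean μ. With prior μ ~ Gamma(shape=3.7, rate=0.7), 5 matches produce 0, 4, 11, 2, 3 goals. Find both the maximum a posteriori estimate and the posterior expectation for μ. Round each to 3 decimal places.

μ_MAP = 3.982, E[μ|data] = 4.158

Σ counts = 20. Posterior: Gamma(shape = 3.7+20 = 23.7, rate = 0.7+5 = 5.7).
Mode = (α−1)/β = 22.7/5.7 = 3.982.
Mean = α/β = 23.7/5.7 = 4.158.
The posterior is right-skewed, so the mean exceeds the mode.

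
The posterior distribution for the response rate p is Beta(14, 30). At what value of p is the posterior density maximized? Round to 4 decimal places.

Mode = (14−1)/(14+30−2) = 13/42 = 0.3095.
Mean = 14/(14+30) = 14/44 = 0.3182.
This is the posterior mode — the MAP estimate.

0.3095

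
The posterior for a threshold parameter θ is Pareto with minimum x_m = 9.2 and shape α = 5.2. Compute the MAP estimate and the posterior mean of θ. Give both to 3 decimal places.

The Pareto density is strictly decreasing on [x_m, ∞), so the mode is x_m = 9.200.
Mean = α·x_m/(α−1) = 5.2·9.2/4.2 = 11.390.

MAP estimate = 9.200, posterior mean = 11.390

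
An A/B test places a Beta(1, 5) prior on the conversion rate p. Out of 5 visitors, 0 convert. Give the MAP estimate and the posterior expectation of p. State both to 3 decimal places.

Posterior: Beta(1+0, 5+5) = Beta(1, 10).
Since α = 1 ≤ 1 and β > 1, the Beta density is monotone decreasing on [0,1]; the mode is at 0.
Mean = 1/(1+10) = 0.091.

MAP estimate = 0.000, posterior expectation = 0.091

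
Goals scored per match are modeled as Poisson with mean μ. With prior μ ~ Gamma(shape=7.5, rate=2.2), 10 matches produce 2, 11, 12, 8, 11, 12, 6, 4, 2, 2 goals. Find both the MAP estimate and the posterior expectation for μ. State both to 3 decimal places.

Σ counts = 70. Posterior: Gamma(shape = 7.5+70 = 77.5, rate = 2.2+10 = 12.2).
Mode = (α−1)/β = 76.5/12.2 = 6.270.
Mean = α/β = 77.5/12.2 = 6.352.

MAP: 6.270. Posterior mean: 6.352.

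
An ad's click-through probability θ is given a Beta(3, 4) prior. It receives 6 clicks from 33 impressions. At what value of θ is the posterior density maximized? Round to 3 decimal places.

Posterior: Beta(3+6, 4+27) = Beta(9, 31).
Mode = (9−1)/(9+31−2) = 8/38 = 0.211.
Mean = 9/(9+31) = 9/40 = 0.225.
This is the posterior mode — the MAP estimate.

0.211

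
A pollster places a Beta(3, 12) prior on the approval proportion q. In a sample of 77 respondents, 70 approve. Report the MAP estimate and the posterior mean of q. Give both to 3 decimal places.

MAP = 0.800; posterior mean = 0.793

Posterior: Beta(3+70, 12+7) = Beta(73, 19).
Mode = (73−1)/(73+19−2) = 72/90 = 0.800.
Mean = 73/(73+19) = 73/92 = 0.793.
Mode > mean: the posterior has a left tail.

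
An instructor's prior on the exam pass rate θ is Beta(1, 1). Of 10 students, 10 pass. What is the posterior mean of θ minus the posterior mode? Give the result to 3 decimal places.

-0.083

Posterior: Beta(1+10, 1+0) = Beta(11, 1).
Since β = 1 ≤ 1 and α > 1, the Beta density is monotone increasing on [0,1]; the mode is at 1.
Mean = 11/(11+1) = 0.917.
Difference = 0.917 − 1.000 = -0.083.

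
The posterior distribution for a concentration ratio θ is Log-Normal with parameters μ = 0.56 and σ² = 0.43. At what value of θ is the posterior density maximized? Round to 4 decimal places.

Mode = exp(μ − σ²) = exp(0.13) = 1.1388.
Mean = exp(μ + σ²/2) = exp(0.775) = 2.1706.
This is the posterior mode — the MAP estimate.

1.1388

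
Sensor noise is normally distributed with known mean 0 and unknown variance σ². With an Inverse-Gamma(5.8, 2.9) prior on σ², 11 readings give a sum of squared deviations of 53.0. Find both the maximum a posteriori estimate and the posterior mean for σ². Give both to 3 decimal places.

Posterior: Inverse-Gamma(shape = 5.8+11/2 = 11.3, scale = 2.9+53.0/2 = 29.4).
Mode = β/(α+1) = 29.4/12.3 = 2.390.
Mean = β/(α−1) = 29.4/10.3 = 2.854.
The mean is pulled above the mode by the posterior's right skew.

σ²_MAP = 2.390, E[σ²|data] = 2.854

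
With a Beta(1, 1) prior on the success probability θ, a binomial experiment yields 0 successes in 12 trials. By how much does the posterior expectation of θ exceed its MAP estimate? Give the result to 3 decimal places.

0.071

Posterior: Beta(1+0, 1+12) = Beta(1, 13).
Since α = 1 ≤ 1 and β > 1, the Beta density is monotone decreasing on [0,1]; the mode is at 0.
Mean = 1/(1+13) = 0.071.
Difference = 0.071 − 0.000 = 0.071.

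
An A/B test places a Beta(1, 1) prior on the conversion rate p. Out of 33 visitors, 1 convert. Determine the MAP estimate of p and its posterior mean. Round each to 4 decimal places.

MAP: 0.0303. Posterior mean: 0.0571.

Posterior: Beta(1+1, 1+32) = Beta(2, 33).
Mode = (2−1)/(2+33−2) = 1/33 = 0.0303.
With a flat prior the MAP equals the MLE, 1/33.
Mean = 2/(2+33) = 2/35 = 0.0571.
The mean is pulled above the mode by the posterior's right skew.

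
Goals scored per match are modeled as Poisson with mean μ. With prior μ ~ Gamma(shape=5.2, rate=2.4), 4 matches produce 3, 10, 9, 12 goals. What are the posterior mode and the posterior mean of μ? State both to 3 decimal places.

Σ counts = 34. Posterior: Gamma(shape = 5.2+34 = 39.2, rate = 2.4+4 = 6.4).
Mode = (α−1)/β = 38.2/6.4 = 5.969.
Mean = α/β = 39.2/6.4 = 6.125.

MAP = 5.969, posterior mean = 6.125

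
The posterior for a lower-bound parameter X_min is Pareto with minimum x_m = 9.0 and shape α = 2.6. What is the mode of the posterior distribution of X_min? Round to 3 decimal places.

9.000

The Pareto density is strictly decreasing on [x_m, ∞), so the mode is x_m = 9.000.
Mean = α·x_m/(α−1) = 2.6·9.0/1.6 = 14.625.
This is the posterior mode — the MAP estimate.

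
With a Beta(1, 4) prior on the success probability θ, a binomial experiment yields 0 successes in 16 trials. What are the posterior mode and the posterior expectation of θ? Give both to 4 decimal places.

Posterior: Beta(1+0, 4+16) = Beta(1, 20).
Since α = 1 ≤ 1 and β > 1, the Beta density is monotone decreasing on [0,1]; the mode is at 0.
Mean = 1/(1+20) = 0.0476.

θ_MAP = 0.0000, E[θ|data] = 0.0476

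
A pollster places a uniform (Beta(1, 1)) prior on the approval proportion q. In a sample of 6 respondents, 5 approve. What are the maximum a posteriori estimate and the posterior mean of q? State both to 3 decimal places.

MAP = 0.833; posterior mean = 0.750

Posterior: Beta(1+5, 1+1) = Beta(6, 2).
Mode = (6−1)/(6+2−2) = 5/6 = 0.833.
With a flat prior the MAP equals the MLE, 5/6.
Mean = 6/(6+2) = 6/8 = 0.750.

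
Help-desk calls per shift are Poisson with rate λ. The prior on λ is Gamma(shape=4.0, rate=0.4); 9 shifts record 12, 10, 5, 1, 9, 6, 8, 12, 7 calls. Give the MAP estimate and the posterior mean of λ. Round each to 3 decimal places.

MAP estimate = 7.766, posterior mean = 7.872

Σ counts = 70. Posterior: Gamma(shape = 4.0+70 = 74.0, rate = 0.4+9 = 9.4).
Mode = (α−1)/β = 73.0/9.4 = 7.766.
Mean = α/β = 74.0/9.4 = 7.872.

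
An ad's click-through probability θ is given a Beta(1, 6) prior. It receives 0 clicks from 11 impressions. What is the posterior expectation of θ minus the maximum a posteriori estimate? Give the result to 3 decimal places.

Posterior: Beta(1+0, 6+11) = Beta(1, 17).
Since α = 1 ≤ 1 and β > 1, the Beta density is monotone decreasing on [0,1]; the mode is at 0.
Mean = 1/(1+17) = 0.056.
Difference = 0.056 − 0.000 = 0.056.
Right-skewed posterior ⇒ mode < mean.

0.056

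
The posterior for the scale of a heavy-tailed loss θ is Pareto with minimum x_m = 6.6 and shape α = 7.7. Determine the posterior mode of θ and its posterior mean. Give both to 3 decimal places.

The Pareto density is strictly decreasing on [x_m, ∞), so the mode is x_m = 6.600.
Mean = α·x_m/(α−1) = 7.7·6.6/6.7 = 7.585.
Mean > mode: the posterior has a right tail.

posterior mode = 6.600, posterior mean = 7.585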